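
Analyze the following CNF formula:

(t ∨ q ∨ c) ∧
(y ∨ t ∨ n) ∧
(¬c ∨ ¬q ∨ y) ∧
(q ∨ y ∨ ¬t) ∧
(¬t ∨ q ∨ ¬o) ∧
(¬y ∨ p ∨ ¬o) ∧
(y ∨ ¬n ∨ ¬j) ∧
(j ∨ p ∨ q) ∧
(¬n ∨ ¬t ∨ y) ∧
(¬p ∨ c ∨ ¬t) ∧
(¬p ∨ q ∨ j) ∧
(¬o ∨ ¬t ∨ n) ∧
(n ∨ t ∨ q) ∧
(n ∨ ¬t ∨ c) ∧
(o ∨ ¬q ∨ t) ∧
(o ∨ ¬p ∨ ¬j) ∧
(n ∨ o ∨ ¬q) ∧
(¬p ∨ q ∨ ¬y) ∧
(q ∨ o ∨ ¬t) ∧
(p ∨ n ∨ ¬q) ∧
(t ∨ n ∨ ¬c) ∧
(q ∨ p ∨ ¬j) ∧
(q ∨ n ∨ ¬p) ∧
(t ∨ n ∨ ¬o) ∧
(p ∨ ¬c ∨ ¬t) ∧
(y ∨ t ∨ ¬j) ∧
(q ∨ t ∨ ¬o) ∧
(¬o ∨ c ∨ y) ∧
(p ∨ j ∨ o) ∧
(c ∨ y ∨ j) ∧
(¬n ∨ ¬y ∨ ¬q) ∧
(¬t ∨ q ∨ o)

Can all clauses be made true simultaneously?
No

No, the formula is not satisfiable.

No assignment of truth values to the variables can make all 32 clauses true simultaneously.

The formula is UNSAT (unsatisfiable).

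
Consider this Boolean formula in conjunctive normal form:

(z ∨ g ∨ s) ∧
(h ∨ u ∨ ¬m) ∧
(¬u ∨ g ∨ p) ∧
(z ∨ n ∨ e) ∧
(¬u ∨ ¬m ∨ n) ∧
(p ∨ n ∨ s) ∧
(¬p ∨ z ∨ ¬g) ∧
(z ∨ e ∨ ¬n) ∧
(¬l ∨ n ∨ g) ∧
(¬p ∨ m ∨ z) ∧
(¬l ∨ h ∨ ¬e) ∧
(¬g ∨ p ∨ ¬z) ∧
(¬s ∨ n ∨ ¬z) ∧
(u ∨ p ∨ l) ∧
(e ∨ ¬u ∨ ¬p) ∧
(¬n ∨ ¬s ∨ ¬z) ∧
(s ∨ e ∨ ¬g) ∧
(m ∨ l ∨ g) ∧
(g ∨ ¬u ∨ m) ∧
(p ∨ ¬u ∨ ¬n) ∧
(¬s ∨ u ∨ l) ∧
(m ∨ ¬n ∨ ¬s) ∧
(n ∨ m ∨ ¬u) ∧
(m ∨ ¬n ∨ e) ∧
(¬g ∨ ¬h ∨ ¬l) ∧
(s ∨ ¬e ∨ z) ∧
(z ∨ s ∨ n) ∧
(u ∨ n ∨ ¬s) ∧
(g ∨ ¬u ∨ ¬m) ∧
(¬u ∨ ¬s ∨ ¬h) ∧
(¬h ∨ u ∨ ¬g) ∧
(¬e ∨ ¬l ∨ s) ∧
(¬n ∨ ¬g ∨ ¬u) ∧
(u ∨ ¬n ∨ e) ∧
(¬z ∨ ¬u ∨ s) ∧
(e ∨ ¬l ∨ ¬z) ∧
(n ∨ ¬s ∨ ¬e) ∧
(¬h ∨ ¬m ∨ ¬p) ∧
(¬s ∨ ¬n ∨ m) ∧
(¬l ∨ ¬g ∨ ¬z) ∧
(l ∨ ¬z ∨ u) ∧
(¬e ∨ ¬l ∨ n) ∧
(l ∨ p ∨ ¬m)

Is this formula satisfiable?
Yes

Yes, the formula is satisfiable.

One satisfying assignment is: e=True, z=False, h=True, g=False, n=True, u=False, s=True, p=False, l=True, m=True

Verification: With this assignment, all 43 clauses evaluate to true.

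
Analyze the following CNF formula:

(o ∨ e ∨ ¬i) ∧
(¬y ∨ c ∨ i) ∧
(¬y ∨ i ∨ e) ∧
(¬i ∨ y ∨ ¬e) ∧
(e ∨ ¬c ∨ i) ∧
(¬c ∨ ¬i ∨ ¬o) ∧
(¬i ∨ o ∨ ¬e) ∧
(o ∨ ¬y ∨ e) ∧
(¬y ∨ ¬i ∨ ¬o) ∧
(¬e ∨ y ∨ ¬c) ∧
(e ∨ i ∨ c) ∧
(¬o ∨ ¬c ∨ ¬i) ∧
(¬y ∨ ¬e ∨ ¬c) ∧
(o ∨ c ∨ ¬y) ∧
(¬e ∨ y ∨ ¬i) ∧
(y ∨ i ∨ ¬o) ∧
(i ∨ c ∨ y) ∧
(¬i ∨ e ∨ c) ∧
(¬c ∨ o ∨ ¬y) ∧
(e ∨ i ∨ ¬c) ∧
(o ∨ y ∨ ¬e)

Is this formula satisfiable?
No

No, the formula is not satisfiable.

No assignment of truth values to the variables can make all 21 clauses true simultaneously.

The formula is UNSAT (unsatisfiable).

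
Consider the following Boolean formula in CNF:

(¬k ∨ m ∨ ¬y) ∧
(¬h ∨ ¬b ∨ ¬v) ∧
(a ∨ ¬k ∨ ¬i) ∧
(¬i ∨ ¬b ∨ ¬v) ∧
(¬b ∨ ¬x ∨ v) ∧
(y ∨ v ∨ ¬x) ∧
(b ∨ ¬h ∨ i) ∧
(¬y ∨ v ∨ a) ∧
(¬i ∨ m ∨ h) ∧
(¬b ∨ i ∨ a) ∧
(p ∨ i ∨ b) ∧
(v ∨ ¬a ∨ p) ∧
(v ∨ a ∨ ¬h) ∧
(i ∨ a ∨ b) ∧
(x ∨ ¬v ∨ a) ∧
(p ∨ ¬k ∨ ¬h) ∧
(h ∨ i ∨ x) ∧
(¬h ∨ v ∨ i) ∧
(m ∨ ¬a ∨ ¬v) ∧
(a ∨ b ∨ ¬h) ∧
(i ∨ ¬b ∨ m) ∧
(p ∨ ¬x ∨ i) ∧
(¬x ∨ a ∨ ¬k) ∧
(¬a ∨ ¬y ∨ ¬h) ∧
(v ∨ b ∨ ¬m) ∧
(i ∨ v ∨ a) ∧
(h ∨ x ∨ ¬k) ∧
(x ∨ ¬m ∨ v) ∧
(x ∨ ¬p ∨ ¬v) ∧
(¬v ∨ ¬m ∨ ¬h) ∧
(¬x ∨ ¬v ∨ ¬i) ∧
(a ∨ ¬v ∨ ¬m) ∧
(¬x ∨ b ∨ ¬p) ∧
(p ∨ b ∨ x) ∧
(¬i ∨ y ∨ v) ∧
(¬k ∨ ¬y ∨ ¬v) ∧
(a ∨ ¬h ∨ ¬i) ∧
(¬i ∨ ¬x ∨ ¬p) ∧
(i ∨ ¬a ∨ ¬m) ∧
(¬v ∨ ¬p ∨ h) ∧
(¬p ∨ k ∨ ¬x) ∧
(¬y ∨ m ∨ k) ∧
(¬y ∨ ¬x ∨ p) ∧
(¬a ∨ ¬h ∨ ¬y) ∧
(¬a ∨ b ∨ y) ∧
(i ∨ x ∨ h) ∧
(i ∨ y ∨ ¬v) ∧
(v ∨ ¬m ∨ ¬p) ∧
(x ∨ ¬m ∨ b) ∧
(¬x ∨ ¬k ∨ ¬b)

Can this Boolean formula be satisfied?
No

No, the formula is not satisfiable.

No assignment of truth values to the variables can make all 50 clauses true simultaneously.

The formula is UNSAT (unsatisfiable).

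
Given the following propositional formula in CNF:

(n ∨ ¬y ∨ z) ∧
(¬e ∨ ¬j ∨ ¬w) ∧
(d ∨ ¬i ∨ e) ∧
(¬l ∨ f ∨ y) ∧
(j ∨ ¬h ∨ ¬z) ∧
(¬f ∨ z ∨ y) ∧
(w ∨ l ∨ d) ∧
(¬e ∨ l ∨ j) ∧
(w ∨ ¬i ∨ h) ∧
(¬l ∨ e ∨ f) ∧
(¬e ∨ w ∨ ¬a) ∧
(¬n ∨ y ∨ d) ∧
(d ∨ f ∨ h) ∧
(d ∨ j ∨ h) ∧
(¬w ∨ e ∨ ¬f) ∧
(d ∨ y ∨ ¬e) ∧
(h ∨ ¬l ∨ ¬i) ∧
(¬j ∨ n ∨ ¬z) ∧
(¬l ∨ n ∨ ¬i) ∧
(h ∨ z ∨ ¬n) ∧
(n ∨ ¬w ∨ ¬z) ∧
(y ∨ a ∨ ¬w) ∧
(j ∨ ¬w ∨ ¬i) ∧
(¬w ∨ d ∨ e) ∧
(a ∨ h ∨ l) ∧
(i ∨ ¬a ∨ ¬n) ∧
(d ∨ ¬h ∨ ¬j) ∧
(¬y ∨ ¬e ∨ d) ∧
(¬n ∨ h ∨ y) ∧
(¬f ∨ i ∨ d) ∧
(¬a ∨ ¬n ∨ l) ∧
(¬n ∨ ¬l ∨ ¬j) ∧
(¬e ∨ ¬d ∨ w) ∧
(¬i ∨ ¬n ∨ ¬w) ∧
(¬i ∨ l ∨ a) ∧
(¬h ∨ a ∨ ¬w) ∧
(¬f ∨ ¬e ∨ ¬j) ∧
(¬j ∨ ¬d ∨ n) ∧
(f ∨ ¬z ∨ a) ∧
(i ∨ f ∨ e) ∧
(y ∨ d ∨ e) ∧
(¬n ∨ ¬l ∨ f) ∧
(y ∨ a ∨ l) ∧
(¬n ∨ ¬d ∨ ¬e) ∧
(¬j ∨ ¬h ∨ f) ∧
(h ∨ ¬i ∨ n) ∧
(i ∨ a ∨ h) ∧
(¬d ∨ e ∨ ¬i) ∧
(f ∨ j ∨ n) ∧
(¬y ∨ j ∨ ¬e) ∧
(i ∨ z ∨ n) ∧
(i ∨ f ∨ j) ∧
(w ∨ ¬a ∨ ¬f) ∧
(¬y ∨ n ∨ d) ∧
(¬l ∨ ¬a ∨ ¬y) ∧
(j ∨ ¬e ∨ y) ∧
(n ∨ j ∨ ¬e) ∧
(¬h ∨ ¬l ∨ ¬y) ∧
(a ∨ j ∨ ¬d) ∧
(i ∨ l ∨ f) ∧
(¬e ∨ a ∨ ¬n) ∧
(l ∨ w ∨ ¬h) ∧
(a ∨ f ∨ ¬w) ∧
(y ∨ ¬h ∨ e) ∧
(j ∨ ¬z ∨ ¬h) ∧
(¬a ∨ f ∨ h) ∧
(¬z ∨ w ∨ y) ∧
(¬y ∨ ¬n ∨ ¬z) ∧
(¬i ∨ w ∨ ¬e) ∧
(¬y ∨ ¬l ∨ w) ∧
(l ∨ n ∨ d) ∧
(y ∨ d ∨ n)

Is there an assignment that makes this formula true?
No

No, the formula is not satisfiable.

No assignment of truth values to the variables can make all 72 clauses true simultaneously.

The formula is UNSAT (unsatisfiable).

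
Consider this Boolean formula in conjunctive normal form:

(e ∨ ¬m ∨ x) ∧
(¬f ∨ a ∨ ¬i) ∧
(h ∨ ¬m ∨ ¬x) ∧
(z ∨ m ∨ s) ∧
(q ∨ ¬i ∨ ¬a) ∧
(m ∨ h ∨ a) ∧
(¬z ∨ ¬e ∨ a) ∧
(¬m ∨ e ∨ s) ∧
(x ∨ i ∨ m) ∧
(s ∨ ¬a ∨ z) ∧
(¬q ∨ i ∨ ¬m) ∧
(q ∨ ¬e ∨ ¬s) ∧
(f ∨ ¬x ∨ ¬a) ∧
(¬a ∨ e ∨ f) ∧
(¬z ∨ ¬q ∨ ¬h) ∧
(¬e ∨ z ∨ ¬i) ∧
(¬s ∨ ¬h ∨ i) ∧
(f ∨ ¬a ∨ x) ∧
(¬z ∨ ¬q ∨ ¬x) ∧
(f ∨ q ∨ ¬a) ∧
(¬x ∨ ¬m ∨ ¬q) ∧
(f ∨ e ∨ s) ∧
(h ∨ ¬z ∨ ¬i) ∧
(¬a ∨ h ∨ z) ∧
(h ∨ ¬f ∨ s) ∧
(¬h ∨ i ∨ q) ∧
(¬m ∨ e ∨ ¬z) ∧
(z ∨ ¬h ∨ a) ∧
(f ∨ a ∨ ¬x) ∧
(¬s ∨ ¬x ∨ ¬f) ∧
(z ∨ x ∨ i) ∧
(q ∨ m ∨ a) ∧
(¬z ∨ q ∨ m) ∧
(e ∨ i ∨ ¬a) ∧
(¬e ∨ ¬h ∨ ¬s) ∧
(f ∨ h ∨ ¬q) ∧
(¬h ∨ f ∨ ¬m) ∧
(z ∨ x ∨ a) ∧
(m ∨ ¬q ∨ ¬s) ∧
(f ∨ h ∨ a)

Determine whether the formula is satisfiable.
No

No, the formula is not satisfiable.

No assignment of truth values to the variables can make all 40 clauses true simultaneously.

The formula is UNSAT (unsatisfiable).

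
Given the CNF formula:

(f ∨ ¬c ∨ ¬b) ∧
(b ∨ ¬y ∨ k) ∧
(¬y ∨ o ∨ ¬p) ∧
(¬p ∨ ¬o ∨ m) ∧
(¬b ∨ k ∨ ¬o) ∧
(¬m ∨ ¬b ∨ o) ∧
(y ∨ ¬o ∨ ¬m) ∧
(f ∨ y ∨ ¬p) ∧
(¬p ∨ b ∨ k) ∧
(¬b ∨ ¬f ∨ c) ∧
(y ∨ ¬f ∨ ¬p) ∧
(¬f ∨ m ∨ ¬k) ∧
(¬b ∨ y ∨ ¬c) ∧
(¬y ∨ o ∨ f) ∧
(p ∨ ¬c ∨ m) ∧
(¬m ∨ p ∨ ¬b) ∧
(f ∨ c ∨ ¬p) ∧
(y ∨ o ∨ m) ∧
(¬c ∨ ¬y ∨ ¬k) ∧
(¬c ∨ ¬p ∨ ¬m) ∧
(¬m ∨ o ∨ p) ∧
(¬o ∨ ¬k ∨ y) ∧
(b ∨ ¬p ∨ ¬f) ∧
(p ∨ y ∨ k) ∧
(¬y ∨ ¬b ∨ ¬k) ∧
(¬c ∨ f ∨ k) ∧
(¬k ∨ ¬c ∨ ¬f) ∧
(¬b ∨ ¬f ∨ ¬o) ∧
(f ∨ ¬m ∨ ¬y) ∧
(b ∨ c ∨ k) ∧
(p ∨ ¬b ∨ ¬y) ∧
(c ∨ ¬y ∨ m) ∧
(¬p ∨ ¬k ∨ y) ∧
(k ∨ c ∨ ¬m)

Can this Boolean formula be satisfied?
Yes

Yes, the formula is satisfiable.

One satisfying assignment is: m=True, y=True, p=False, c=False, o=True, b=False, f=True, k=True

Verification: With this assignment, all 34 clauses evaluate to true.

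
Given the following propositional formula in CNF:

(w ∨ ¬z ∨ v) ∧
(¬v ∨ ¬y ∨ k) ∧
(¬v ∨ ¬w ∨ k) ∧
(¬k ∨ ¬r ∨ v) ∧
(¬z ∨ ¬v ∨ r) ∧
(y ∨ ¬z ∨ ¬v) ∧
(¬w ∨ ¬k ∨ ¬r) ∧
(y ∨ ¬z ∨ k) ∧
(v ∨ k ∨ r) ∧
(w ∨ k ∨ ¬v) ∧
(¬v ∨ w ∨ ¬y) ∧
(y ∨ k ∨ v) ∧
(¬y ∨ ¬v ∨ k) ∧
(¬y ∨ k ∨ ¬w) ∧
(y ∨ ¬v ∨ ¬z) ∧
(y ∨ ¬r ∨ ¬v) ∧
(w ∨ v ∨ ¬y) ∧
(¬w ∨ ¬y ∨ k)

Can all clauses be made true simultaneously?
Yes

Yes, the formula is satisfiable.

One satisfying assignment is: w=True, v=False, r=False, z=False, k=True, y=False

Verification: With this assignment, all 18 clauses evaluate to true.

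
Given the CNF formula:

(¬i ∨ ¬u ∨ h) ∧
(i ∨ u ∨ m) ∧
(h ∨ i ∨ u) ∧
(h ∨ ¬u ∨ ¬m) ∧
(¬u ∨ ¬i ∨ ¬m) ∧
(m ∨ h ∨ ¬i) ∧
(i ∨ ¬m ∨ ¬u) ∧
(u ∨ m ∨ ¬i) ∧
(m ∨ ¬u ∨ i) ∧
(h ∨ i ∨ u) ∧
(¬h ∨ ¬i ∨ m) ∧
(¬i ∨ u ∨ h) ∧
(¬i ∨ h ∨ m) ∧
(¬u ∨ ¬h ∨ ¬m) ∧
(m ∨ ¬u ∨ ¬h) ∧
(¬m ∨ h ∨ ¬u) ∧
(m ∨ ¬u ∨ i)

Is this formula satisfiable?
Yes

Yes, the formula is satisfiable.

One satisfying assignment is: m=True, u=False, h=True, i=True

Verification: With this assignment, all 17 clauses evaluate to true.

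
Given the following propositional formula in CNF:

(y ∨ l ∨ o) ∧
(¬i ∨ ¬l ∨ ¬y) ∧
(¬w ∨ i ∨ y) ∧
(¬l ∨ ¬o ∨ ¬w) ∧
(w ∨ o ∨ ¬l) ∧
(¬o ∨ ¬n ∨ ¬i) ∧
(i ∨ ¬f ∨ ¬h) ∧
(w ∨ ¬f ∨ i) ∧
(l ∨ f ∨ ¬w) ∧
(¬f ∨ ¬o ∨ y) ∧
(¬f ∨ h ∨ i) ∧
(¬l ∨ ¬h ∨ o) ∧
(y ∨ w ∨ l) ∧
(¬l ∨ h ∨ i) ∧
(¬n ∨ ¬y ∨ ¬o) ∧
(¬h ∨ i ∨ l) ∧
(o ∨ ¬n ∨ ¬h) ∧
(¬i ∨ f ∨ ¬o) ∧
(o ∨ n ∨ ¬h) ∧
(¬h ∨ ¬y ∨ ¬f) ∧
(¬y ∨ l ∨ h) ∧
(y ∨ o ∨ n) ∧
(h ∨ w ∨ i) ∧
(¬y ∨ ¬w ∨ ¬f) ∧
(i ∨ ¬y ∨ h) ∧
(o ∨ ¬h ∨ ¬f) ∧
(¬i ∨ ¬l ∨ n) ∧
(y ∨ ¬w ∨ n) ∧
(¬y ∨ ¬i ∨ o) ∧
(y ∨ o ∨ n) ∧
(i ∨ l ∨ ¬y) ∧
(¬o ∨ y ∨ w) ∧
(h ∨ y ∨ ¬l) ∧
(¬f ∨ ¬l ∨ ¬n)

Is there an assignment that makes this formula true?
Yes

Yes, the formula is satisfiable.

One satisfying assignment is: i=False, h=True, n=False, y=True, l=True, w=False, o=True, f=False

Verification: With this assignment, all 34 clauses evaluate to true.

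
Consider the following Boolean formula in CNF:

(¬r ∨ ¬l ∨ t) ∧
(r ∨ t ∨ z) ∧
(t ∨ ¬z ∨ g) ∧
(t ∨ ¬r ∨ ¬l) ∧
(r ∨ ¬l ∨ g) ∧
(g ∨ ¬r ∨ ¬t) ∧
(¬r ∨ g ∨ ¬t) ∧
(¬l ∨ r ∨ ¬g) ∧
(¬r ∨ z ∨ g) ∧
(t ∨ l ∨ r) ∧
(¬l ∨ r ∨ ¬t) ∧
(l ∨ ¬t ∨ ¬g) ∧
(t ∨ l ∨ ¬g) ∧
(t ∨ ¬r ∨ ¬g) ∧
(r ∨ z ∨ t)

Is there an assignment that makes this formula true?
Yes

Yes, the formula is satisfiable.

One satisfying assignment is: g=False, t=True, r=False, z=False, l=False

Verification: With this assignment, all 15 clauses evaluate to true.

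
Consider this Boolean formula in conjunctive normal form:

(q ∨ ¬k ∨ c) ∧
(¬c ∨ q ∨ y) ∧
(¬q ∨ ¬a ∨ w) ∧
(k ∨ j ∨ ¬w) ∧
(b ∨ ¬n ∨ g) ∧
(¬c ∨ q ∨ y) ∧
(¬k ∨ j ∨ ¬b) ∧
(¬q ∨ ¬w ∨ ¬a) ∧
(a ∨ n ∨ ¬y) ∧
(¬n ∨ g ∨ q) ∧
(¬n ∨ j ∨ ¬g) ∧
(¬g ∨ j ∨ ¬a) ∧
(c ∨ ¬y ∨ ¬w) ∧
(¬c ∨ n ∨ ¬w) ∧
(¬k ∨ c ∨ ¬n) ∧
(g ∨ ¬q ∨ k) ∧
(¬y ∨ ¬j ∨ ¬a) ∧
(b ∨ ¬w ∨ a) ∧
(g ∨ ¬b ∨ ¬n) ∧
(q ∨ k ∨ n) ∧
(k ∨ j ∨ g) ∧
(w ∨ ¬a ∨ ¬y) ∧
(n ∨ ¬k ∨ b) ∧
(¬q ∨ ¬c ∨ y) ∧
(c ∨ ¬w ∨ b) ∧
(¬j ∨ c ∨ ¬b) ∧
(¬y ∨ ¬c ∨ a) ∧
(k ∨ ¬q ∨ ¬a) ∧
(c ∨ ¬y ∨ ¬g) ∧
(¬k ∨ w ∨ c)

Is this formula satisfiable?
Yes

Yes, the formula is satisfiable.

One satisfying assignment is: c=False, b=False, a=False, j=False, n=False, q=True, g=True, y=False, k=False, w=False

Verification: With this assignment, all 30 clauses evaluate to true.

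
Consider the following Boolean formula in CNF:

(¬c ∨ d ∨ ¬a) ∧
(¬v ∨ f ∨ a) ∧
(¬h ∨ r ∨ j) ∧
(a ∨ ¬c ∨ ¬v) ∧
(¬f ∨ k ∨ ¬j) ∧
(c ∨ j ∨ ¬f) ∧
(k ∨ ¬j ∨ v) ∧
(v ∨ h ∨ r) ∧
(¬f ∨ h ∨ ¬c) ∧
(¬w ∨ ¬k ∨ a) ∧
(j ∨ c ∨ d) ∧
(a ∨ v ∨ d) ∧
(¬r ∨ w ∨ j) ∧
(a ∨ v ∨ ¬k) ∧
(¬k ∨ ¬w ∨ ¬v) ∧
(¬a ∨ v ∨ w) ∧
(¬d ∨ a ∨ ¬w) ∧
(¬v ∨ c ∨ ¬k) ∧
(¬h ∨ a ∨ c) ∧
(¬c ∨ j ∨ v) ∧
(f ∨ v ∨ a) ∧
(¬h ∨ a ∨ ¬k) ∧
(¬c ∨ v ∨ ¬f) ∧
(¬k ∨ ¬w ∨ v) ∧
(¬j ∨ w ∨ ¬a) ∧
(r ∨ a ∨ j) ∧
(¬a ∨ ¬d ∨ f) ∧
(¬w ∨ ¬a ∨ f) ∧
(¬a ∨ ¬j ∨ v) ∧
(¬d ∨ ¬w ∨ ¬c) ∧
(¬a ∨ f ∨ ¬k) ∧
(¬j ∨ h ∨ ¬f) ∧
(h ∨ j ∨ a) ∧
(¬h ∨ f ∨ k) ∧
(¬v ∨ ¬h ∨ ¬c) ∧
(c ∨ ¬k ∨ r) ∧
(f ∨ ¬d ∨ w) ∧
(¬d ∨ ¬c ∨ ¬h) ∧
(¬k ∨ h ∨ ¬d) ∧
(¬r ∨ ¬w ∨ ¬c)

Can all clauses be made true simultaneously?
No

No, the formula is not satisfiable.

No assignment of truth values to the variables can make all 40 clauses true simultaneously.

The formula is UNSAT (unsatisfiable).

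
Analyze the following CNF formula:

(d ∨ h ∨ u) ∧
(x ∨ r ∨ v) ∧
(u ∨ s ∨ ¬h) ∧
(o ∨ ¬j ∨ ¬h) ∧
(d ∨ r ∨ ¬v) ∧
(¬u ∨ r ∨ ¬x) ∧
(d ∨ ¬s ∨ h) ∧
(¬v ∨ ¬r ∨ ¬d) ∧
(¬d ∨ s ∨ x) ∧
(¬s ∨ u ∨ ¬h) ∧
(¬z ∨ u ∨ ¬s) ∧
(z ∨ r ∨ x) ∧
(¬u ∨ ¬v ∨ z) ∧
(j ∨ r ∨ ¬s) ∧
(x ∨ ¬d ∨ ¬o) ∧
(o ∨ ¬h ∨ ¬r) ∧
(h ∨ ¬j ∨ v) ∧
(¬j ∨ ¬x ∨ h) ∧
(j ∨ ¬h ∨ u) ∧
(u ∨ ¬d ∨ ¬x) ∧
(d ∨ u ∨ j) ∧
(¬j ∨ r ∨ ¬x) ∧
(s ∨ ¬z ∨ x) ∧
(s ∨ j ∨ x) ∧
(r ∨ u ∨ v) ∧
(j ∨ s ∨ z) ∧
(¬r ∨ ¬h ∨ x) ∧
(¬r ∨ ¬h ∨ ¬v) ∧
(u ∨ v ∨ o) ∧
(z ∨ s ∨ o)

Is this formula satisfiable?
Yes

Yes, the formula is satisfiable.

One satisfying assignment is: u=True, x=False, z=False, h=False, j=False, v=False, o=False, s=True, r=True, d=True

Verification: With this assignment, all 30 clauses evaluate to true.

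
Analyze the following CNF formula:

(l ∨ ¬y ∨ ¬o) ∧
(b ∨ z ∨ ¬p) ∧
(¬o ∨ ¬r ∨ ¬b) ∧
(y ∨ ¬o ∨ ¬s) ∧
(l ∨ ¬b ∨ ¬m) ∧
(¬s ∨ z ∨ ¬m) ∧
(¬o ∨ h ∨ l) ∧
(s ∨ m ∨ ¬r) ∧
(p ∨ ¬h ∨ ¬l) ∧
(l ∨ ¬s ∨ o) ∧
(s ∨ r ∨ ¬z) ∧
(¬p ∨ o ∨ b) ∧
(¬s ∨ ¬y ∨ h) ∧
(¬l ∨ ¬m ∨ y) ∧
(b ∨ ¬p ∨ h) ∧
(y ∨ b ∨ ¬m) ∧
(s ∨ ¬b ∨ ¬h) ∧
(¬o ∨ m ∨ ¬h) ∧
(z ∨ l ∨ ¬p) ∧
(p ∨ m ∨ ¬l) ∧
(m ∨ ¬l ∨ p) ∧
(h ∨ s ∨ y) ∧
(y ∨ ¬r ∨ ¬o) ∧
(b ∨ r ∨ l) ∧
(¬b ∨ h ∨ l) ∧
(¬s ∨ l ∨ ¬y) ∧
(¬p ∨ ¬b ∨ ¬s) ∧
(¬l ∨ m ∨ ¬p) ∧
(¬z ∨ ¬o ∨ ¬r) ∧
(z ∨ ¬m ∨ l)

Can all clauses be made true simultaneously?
Yes

Yes, the formula is satisfiable.

One satisfying assignment is: o=False, b=False, s=False, l=False, m=True, h=False, p=False, y=True, r=True, z=True

Verification: With this assignment, all 30 clauses evaluate to true.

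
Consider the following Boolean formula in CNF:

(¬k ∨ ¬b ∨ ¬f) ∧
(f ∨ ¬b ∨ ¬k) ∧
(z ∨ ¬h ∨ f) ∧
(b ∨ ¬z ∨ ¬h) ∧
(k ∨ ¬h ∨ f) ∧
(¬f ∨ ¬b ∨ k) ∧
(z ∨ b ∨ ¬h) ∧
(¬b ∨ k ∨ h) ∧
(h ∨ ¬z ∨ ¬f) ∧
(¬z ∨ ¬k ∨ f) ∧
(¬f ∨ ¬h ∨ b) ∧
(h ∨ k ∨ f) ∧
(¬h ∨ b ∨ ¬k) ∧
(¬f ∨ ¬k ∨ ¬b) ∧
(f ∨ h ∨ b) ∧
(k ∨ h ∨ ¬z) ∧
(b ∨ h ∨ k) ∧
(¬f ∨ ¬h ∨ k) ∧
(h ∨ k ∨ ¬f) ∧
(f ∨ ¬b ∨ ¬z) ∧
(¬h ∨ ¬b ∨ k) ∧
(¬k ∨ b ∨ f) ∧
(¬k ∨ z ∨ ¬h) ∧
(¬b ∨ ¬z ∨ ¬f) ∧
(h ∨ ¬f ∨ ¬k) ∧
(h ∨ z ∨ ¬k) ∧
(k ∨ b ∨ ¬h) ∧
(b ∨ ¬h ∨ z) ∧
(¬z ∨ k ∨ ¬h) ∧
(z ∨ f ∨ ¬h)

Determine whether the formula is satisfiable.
No

No, the formula is not satisfiable.

No assignment of truth values to the variables can make all 30 clauses true simultaneously.

The formula is UNSAT (unsatisfiable).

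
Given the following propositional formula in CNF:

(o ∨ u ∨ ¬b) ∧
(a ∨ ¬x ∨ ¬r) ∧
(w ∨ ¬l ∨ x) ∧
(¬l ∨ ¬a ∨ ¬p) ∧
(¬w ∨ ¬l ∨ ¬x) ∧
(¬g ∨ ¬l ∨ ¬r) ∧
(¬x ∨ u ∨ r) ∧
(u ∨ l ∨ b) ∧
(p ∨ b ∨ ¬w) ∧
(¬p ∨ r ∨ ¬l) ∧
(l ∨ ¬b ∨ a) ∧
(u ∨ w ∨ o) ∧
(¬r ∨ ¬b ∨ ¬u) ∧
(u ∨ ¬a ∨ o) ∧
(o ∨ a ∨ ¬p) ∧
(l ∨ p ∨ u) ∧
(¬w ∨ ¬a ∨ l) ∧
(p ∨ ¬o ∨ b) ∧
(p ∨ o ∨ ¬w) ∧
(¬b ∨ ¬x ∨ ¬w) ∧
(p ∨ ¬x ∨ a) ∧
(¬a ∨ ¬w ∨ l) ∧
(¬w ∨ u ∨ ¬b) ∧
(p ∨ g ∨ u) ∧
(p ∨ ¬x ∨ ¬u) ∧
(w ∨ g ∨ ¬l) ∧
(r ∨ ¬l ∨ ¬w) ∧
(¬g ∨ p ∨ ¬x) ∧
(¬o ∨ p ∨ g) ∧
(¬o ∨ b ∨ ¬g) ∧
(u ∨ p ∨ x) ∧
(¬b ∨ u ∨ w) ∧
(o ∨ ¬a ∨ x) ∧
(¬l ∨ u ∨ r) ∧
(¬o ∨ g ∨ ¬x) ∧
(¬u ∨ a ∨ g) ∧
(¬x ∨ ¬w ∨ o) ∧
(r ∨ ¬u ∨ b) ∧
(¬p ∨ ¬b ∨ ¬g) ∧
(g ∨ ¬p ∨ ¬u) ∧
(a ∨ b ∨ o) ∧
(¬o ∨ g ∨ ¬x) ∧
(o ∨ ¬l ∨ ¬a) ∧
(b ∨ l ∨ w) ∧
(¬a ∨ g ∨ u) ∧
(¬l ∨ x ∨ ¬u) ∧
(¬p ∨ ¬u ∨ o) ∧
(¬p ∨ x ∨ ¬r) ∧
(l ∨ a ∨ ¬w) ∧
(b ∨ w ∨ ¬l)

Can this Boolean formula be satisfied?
Yes

Yes, the formula is satisfiable.

One satisfying assignment is: w=False, l=False, p=False, g=True, o=True, a=True, u=True, r=False, x=False, b=True

Verification: With this assignment, all 50 clauses evaluate to true.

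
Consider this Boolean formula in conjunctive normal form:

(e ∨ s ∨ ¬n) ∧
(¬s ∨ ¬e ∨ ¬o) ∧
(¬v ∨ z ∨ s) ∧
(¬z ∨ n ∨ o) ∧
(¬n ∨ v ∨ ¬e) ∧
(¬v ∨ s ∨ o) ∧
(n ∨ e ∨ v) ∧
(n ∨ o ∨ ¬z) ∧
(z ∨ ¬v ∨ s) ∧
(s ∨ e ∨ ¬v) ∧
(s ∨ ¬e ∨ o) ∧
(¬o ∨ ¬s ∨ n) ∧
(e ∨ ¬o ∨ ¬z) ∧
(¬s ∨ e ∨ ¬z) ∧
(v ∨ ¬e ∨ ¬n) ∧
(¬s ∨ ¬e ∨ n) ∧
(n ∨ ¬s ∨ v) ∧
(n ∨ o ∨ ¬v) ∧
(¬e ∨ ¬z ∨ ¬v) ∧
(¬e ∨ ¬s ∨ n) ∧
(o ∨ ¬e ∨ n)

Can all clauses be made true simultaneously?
Yes

Yes, the formula is satisfiable.

One satisfying assignment is: e=False, o=False, n=True, s=True, v=False, z=False

Verification: With this assignment, all 21 clauses evaluate to true.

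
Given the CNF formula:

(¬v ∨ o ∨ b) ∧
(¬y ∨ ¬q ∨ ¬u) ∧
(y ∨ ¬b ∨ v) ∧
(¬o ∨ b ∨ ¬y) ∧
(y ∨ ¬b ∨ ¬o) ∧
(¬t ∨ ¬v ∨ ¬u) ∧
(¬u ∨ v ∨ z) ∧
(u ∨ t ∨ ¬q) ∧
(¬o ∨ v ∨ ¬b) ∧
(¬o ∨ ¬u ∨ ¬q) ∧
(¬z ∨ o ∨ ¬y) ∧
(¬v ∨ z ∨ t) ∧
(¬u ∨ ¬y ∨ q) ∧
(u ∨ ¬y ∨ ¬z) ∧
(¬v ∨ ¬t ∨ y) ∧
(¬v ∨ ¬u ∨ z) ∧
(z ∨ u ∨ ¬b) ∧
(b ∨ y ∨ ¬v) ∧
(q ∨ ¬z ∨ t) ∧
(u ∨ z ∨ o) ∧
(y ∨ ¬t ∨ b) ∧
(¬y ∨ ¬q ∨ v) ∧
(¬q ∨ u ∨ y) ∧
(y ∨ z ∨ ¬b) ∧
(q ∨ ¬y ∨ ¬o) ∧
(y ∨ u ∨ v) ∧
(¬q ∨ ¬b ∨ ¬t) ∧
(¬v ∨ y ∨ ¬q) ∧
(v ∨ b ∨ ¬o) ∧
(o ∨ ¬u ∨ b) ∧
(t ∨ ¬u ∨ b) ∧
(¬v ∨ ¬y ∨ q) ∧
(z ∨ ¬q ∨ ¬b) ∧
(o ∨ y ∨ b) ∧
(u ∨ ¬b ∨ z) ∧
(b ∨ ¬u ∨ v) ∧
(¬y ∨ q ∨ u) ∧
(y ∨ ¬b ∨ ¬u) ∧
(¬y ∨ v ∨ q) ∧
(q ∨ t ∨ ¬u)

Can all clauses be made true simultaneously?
No

No, the formula is not satisfiable.

No assignment of truth values to the variables can make all 40 clauses true simultaneously.

The formula is UNSAT (unsatisfiable).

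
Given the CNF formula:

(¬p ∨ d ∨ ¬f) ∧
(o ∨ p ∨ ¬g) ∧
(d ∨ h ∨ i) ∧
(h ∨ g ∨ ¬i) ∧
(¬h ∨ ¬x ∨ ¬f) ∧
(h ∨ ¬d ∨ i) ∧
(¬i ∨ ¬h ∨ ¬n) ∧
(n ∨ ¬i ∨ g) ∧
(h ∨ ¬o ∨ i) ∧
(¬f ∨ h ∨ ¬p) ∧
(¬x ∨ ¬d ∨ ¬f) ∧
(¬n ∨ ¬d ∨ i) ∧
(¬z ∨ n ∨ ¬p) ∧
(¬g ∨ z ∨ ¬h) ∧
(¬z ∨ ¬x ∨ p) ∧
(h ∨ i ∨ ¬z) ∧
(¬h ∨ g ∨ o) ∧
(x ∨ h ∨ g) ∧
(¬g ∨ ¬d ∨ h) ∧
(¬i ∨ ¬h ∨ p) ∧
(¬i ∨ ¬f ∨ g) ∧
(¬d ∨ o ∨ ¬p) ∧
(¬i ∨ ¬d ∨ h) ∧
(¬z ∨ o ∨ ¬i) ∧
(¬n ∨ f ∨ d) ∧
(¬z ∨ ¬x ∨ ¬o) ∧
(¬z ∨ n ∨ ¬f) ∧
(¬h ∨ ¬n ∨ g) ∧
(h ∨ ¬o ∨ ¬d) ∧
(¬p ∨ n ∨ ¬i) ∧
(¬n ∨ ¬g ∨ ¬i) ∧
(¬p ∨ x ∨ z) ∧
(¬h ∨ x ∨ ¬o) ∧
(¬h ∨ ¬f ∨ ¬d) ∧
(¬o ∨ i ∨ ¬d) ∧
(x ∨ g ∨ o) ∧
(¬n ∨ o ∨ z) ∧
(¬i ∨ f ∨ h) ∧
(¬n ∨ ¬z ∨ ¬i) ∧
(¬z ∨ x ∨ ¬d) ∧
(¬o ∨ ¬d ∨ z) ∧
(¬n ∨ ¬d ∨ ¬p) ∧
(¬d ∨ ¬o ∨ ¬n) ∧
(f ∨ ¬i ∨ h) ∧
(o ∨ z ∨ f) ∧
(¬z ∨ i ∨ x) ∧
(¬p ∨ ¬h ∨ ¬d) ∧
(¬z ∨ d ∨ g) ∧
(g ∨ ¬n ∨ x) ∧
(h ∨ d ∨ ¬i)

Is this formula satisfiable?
Yes

Yes, the formula is satisfiable.

One satisfying assignment is: o=True, x=True, f=False, d=False, h=True, z=False, n=False, g=False, i=False, p=False

Verification: With this assignment, all 50 clauses evaluate to true.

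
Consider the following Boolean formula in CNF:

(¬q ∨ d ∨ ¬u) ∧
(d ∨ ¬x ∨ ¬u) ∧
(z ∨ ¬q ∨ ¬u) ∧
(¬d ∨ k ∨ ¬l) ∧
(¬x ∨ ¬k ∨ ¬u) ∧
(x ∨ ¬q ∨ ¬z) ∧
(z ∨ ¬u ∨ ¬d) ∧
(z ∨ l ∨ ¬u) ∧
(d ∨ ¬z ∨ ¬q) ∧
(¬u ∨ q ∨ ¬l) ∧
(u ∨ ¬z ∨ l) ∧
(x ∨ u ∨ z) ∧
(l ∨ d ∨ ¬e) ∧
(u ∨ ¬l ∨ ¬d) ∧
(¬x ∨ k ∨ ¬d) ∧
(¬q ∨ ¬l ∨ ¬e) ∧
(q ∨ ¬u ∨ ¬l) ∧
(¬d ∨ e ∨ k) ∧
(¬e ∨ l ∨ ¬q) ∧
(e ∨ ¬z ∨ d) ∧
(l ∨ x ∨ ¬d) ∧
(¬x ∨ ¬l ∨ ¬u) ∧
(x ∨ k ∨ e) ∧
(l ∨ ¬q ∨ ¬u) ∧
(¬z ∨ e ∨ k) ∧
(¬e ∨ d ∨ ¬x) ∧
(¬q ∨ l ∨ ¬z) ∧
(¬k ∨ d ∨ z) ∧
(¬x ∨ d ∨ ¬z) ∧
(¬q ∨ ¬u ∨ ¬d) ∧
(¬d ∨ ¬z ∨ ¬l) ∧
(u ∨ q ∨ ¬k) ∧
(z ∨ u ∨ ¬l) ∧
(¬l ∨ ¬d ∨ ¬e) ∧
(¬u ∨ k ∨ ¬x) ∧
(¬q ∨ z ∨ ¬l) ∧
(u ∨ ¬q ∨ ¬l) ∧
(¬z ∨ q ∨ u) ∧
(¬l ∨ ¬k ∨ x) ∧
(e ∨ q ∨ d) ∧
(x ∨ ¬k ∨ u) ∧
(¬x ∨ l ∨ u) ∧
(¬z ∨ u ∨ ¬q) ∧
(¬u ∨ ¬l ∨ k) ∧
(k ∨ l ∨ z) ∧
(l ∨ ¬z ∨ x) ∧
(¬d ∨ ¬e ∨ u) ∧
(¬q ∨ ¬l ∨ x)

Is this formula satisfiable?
No

No, the formula is not satisfiable.

No assignment of truth values to the variables can make all 48 clauses true simultaneously.

The formula is UNSAT (unsatisfiable).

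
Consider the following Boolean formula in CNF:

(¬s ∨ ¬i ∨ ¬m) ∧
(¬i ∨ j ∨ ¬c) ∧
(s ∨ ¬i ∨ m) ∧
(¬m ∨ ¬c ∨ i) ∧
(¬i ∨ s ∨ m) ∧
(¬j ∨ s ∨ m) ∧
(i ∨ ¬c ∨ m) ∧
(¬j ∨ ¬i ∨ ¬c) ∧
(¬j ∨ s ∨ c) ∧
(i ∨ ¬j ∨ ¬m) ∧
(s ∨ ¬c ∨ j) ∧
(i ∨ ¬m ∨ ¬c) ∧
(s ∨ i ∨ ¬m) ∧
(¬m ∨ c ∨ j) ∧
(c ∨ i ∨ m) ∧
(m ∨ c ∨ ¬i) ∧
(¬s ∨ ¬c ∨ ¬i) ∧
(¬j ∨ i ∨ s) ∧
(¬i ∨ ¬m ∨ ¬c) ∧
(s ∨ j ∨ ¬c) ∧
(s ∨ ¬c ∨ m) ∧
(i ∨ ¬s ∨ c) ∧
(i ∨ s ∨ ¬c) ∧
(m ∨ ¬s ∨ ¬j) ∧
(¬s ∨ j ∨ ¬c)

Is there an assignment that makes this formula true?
No

No, the formula is not satisfiable.

No assignment of truth values to the variables can make all 25 clauses true simultaneously.

The formula is UNSAT (unsatisfiable).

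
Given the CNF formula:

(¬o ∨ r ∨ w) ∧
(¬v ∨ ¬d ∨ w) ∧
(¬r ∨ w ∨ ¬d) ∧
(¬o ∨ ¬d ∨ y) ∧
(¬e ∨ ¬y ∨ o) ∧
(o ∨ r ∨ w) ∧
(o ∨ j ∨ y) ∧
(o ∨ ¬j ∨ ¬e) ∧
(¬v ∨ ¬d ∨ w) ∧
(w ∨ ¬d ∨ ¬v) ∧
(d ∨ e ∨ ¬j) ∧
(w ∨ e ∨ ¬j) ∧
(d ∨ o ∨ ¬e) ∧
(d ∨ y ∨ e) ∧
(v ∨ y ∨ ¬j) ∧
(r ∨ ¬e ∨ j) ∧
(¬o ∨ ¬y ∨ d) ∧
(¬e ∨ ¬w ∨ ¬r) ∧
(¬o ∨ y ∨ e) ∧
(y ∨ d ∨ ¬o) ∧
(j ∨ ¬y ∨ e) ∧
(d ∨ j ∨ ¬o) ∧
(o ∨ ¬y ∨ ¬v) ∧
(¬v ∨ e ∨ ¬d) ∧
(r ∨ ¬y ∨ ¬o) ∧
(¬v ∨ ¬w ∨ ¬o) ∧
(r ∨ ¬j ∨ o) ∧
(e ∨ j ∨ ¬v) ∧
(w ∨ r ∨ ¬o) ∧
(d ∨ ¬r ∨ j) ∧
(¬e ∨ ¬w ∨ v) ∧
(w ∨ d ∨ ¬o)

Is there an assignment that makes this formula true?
Yes

Yes, the formula is satisfiable.

One satisfying assignment is: e=False, o=False, w=True, d=True, y=True, j=True, r=True, v=False

Verification: With this assignment, all 32 clauses evaluate to true.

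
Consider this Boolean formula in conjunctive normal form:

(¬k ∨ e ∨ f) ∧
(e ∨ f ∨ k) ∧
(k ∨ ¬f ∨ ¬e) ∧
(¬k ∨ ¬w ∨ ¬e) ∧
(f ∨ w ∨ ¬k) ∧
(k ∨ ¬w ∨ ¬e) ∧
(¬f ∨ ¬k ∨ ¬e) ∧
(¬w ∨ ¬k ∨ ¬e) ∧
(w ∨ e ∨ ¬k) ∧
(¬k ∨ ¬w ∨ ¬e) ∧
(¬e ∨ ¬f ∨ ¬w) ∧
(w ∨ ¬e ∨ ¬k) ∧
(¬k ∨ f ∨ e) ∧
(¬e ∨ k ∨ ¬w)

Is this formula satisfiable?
Yes

Yes, the formula is satisfiable.

One satisfying assignment is: w=False, e=False, k=False, f=True

Verification: With this assignment, all 14 clauses evaluate to true.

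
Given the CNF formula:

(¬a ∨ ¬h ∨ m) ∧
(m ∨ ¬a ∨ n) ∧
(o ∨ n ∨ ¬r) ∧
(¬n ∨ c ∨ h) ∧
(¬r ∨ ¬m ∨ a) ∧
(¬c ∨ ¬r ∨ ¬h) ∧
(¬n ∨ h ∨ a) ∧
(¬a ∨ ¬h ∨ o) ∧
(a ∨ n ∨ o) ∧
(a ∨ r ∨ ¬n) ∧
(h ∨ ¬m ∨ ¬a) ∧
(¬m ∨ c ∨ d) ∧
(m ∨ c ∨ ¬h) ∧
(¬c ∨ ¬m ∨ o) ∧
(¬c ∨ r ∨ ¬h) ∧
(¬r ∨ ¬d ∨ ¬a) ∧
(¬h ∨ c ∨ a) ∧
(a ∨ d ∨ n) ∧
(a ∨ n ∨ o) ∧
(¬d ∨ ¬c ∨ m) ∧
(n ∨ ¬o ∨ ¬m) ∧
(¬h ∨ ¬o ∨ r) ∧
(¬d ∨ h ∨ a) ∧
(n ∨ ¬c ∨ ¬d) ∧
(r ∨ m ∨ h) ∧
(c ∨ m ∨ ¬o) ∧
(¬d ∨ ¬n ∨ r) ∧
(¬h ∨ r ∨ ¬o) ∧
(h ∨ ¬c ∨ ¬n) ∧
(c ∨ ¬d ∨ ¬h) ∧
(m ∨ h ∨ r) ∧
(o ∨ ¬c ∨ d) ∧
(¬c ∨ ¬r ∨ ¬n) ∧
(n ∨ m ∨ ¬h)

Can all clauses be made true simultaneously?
No

No, the formula is not satisfiable.

No assignment of truth values to the variables can make all 34 clauses true simultaneously.

The formula is UNSAT (unsatisfiable).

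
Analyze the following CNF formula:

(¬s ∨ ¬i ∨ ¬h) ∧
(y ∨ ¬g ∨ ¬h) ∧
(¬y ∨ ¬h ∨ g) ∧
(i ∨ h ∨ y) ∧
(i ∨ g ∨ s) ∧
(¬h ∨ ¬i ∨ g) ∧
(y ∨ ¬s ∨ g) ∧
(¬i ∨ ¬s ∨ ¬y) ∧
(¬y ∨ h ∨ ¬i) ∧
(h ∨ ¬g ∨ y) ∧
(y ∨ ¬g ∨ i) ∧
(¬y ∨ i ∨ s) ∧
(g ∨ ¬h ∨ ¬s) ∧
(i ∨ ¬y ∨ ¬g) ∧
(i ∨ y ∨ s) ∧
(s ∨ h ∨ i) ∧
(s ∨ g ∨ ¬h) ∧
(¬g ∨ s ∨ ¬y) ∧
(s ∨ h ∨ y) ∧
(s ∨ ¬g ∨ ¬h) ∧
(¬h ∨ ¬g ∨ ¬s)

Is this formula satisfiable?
Yes

Yes, the formula is satisfiable.

One satisfying assignment is: g=False, i=False, y=True, s=True, h=False

Verification: With this assignment, all 21 clauses evaluate to true.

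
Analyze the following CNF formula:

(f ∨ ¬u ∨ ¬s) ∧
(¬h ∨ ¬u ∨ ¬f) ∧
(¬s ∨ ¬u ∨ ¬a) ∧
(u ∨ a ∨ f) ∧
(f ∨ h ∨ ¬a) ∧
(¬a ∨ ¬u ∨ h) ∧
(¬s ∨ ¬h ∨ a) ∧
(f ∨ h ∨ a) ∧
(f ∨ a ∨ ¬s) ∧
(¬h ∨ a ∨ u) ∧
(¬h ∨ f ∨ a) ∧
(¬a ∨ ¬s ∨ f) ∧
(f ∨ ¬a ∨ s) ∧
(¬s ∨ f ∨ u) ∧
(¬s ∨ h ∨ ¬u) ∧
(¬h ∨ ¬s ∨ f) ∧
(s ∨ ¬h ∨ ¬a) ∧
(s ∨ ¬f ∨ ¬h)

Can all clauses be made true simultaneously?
Yes

Yes, the formula is satisfiable.

One satisfying assignment is: f=True, u=False, s=True, a=True, h=False

Verification: With this assignment, all 18 clauses evaluate to true.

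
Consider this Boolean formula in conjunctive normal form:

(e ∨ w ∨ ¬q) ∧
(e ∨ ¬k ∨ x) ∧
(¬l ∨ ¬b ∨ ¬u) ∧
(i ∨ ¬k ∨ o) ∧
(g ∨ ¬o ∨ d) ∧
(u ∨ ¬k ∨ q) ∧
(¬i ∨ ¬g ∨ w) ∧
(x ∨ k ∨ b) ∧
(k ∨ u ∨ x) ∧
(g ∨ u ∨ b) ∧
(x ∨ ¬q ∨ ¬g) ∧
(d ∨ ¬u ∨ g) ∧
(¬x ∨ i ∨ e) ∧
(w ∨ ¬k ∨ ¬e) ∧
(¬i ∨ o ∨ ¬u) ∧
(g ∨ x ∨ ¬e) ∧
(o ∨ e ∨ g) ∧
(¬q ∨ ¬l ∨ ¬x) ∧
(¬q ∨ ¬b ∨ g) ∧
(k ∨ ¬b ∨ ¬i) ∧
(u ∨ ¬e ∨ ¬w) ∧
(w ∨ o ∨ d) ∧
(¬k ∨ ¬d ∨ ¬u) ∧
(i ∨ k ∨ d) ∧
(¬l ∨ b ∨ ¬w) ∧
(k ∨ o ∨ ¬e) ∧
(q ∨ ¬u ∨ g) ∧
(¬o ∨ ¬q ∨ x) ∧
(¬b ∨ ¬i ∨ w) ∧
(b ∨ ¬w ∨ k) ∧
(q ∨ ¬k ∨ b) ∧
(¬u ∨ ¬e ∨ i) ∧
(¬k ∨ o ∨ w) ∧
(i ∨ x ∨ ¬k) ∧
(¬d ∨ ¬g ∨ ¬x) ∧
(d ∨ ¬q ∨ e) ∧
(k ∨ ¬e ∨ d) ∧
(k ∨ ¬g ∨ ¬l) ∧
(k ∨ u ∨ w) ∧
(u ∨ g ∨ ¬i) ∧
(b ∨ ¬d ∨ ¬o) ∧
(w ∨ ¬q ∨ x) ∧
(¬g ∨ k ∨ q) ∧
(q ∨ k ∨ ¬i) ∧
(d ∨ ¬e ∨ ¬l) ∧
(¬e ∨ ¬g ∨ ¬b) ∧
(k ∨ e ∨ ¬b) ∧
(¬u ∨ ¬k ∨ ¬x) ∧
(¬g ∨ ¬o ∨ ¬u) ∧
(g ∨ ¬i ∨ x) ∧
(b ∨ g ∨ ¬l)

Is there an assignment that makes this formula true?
No

No, the formula is not satisfiable.

No assignment of truth values to the variables can make all 51 clauses true simultaneously.

The formula is UNSAT (unsatisfiable).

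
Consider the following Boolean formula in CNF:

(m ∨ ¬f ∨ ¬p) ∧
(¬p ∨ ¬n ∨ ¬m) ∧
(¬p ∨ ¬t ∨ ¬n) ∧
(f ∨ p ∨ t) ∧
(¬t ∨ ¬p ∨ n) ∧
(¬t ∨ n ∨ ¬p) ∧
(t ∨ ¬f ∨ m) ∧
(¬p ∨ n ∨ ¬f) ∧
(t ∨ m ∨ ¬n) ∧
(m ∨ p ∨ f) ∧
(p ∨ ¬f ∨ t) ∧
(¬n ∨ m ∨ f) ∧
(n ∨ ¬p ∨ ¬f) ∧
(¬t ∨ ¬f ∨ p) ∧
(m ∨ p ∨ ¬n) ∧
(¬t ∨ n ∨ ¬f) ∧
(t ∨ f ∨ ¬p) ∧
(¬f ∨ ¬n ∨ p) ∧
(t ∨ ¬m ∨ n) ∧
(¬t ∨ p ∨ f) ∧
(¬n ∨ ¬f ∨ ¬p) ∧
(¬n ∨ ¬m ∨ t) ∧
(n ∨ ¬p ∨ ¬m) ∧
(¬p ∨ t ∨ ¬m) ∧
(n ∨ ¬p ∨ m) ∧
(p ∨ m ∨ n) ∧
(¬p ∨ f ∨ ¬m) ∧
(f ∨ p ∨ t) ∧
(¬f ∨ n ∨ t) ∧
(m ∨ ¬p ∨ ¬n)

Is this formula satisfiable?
No

No, the formula is not satisfiable.

No assignment of truth values to the variables can make all 30 clauses true simultaneously.

The formula is UNSAT (unsatisfiable).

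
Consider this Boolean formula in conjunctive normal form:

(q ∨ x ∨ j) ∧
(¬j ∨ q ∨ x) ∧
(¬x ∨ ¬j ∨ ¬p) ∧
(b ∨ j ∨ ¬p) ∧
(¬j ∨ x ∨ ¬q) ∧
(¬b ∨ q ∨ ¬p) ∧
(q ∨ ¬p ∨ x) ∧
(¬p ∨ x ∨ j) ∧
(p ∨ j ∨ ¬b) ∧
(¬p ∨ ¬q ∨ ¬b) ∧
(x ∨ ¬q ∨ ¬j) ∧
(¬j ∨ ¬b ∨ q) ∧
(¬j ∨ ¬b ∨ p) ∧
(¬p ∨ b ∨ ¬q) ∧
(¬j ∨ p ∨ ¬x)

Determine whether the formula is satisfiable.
Yes

Yes, the formula is satisfiable.

One satisfying assignment is: p=False, b=False, x=True, q=False, j=False

Verification: With this assignment, all 15 clauses evaluate to true.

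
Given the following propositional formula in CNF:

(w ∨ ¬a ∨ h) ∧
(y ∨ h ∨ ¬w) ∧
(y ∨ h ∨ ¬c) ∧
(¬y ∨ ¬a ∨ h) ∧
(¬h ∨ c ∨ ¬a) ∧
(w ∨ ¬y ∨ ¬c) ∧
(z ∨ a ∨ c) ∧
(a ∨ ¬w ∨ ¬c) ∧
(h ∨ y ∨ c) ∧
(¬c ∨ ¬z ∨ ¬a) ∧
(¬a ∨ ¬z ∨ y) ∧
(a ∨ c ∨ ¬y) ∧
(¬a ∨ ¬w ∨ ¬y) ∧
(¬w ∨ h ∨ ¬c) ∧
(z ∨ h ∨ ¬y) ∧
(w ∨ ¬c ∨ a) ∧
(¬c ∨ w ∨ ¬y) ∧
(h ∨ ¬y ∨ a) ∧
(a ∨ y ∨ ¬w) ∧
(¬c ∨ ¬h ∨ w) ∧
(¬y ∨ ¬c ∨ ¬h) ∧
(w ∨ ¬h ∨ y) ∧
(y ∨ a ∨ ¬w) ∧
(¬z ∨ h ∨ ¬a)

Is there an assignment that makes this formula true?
Yes

Yes, the formula is satisfiable.

One satisfying assignment is: h=True, w=True, a=True, c=True, y=False, z=False

Verification: With this assignment, all 24 clauses evaluate to true.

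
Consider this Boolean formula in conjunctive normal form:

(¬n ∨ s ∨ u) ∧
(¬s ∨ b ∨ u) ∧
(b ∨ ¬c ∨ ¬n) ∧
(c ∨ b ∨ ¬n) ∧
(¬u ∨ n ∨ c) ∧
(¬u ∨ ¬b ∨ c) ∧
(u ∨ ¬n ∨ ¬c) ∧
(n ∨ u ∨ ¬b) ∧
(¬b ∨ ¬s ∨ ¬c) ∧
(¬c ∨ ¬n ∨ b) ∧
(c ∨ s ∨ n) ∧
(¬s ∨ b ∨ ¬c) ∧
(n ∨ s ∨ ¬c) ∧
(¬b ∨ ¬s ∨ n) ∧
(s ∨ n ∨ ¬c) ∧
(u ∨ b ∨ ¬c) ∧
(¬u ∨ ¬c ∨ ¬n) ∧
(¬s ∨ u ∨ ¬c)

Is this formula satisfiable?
Yes

Yes, the formula is satisfiable.

One satisfying assignment is: b=True, u=False, s=True, n=True, c=False

Verification: With this assignment, all 18 clauses evaluate to true.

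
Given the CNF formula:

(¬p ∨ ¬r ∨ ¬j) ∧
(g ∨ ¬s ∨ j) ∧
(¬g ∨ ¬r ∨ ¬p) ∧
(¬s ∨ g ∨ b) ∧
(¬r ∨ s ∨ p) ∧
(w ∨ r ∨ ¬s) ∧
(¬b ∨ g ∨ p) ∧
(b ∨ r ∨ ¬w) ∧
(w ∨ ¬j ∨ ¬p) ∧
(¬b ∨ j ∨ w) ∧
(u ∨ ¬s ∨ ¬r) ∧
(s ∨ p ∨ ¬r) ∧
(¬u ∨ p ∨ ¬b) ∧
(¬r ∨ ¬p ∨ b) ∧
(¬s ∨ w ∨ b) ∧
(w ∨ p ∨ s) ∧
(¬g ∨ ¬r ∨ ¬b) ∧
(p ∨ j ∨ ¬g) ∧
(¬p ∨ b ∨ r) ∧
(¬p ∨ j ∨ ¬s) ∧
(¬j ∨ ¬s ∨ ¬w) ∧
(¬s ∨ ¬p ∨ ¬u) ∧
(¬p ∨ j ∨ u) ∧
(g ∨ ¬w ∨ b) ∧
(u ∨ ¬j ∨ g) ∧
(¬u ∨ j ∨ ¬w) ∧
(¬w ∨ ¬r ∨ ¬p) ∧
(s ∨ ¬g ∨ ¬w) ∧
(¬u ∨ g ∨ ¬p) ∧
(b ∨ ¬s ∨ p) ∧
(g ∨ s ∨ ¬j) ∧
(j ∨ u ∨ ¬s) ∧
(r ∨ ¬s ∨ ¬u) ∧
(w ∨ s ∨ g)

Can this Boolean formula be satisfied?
No

No, the formula is not satisfiable.

No assignment of truth values to the variables can make all 34 clauses true simultaneously.

The formula is UNSAT (unsatisfiable).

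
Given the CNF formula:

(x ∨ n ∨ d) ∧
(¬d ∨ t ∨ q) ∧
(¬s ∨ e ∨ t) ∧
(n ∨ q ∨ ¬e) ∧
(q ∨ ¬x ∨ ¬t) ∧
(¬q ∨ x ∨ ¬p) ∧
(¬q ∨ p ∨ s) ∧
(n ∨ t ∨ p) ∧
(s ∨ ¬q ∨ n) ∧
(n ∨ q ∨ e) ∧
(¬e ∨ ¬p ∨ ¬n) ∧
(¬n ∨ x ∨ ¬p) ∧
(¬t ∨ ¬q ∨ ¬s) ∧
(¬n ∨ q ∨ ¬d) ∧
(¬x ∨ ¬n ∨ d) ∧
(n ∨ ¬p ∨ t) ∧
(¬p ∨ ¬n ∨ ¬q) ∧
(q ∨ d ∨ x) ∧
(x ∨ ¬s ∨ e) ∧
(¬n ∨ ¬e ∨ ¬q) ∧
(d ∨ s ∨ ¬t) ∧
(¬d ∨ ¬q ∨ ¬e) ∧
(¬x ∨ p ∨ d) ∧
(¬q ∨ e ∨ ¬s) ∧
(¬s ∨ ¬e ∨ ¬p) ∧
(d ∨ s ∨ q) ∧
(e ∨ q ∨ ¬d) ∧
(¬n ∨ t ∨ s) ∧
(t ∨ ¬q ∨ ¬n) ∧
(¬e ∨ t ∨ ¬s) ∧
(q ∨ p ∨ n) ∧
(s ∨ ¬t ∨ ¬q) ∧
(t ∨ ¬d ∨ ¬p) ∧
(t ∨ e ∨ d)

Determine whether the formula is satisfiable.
No

No, the formula is not satisfiable.

No assignment of truth values to the variables can make all 34 clauses true simultaneously.

The formula is UNSAT (unsatisfiable).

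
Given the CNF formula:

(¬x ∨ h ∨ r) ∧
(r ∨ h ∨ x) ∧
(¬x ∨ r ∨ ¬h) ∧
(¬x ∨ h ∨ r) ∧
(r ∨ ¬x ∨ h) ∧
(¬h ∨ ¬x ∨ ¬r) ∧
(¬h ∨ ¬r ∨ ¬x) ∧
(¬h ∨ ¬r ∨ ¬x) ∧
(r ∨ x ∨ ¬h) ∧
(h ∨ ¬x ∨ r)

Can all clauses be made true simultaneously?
Yes

Yes, the formula is satisfiable.

One satisfying assignment is: x=True, r=True, h=False

Verification: With this assignment, all 10 clauses evaluate to true.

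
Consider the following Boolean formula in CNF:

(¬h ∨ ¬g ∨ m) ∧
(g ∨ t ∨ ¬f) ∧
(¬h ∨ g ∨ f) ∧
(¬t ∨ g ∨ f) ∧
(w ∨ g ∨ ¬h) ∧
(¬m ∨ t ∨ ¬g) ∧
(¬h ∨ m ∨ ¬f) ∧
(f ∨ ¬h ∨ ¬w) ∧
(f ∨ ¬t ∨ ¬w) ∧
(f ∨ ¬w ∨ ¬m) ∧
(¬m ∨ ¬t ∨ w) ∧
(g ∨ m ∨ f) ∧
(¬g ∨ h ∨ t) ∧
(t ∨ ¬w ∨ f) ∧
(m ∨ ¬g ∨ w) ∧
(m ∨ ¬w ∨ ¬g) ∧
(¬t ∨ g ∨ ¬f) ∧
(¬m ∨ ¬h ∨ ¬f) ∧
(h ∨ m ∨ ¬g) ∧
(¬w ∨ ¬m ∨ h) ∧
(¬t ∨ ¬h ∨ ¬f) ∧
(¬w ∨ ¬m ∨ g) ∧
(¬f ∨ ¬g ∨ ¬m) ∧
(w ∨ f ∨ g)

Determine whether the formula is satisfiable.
No

No, the formula is not satisfiable.

No assignment of truth values to the variables can make all 24 clauses true simultaneously.

The formula is UNSAT (unsatisfiable).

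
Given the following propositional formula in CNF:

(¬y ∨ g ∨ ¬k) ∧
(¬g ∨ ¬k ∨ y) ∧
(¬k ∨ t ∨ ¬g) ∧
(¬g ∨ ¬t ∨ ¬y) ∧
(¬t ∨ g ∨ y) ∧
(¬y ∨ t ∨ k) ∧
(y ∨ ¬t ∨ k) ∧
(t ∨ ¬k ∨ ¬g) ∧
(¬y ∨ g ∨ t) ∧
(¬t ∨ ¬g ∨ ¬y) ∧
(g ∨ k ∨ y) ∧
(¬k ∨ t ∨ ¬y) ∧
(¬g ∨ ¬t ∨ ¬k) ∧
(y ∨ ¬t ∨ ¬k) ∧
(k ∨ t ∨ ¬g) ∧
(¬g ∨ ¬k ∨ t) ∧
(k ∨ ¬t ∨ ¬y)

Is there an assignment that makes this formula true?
Yes

Yes, the formula is satisfiable.

One satisfying assignment is: k=True, t=False, g=False, y=False

Verification: With this assignment, all 17 clauses evaluate to true.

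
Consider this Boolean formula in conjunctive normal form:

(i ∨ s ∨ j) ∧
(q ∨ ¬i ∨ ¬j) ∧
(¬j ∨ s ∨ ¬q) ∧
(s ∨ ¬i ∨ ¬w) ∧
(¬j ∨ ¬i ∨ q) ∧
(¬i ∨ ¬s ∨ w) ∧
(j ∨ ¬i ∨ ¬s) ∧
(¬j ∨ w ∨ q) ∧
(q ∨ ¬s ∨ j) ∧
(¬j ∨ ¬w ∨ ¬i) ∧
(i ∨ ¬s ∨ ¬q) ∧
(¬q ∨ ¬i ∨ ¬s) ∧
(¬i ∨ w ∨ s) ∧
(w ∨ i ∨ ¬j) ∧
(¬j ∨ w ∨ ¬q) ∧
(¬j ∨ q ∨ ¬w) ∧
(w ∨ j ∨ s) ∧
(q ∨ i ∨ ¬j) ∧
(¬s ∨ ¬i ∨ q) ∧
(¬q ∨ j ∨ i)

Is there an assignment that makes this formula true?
No

No, the formula is not satisfiable.

No assignment of truth values to the variables can make all 20 clauses true simultaneously.

The formula is UNSAT (unsatisfiable).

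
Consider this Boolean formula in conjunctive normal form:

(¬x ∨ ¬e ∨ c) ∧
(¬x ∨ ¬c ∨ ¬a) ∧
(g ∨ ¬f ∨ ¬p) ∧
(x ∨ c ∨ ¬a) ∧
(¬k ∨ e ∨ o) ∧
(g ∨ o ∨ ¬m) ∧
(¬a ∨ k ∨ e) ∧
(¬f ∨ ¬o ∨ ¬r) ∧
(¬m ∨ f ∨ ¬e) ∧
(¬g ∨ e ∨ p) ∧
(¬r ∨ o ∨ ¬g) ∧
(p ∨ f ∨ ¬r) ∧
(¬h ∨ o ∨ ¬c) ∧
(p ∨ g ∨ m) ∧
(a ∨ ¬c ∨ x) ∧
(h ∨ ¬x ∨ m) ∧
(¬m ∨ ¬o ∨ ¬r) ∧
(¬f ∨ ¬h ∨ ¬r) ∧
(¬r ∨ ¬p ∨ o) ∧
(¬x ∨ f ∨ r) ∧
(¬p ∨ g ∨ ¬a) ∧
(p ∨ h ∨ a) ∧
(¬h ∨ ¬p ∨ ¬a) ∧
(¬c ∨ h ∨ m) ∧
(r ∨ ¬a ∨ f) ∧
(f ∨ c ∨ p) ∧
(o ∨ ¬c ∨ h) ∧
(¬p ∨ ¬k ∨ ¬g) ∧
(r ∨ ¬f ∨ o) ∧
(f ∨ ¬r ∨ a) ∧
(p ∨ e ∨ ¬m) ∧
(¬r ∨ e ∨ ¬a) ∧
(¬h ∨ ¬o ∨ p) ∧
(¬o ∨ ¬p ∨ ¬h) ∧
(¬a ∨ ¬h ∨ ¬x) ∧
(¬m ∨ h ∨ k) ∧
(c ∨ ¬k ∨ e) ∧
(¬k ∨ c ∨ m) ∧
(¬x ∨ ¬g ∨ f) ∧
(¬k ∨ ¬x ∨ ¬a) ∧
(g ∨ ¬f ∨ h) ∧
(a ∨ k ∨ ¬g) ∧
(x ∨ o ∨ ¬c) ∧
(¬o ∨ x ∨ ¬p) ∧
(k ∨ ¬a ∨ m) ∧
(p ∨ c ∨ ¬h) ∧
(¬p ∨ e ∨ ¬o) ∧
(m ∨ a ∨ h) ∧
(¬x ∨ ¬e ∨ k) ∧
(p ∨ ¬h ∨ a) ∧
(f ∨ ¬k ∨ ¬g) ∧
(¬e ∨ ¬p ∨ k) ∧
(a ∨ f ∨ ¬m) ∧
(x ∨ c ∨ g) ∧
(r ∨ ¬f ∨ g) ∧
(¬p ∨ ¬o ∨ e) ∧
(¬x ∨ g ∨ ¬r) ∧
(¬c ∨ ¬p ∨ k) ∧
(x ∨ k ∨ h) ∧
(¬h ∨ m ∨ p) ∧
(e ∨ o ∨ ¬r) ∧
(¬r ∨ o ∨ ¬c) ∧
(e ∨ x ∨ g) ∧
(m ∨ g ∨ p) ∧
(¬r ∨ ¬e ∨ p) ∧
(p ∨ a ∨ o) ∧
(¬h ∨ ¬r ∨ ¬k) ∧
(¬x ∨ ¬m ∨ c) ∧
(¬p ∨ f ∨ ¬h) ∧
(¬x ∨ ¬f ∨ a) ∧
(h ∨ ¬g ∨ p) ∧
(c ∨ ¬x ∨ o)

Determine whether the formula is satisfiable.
No

No, the formula is not satisfiable.

No assignment of truth values to the variables can make all 72 clauses true simultaneously.

The formula is UNSAT (unsatisfiable).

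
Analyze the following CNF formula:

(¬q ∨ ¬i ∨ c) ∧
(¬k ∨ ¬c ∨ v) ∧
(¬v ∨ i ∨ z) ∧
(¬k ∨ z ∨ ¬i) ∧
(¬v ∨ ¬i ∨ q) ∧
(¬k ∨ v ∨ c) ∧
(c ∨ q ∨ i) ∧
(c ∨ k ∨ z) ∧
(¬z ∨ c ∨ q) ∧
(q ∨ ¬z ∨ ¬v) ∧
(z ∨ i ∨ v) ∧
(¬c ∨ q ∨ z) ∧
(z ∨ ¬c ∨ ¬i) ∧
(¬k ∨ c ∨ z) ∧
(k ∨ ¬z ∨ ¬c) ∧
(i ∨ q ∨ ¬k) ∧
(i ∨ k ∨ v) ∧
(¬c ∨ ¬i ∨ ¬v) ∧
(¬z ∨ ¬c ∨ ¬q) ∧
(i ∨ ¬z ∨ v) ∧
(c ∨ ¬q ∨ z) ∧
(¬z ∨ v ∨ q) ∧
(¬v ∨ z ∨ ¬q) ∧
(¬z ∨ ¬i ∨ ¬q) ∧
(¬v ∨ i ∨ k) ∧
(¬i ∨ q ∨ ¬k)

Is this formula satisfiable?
Yes

Yes, the formula is satisfiable.

One satisfying assignment is: z=True, q=True, v=True, c=False, i=False, k=True

Verification: With this assignment, all 26 clauses evaluate to true.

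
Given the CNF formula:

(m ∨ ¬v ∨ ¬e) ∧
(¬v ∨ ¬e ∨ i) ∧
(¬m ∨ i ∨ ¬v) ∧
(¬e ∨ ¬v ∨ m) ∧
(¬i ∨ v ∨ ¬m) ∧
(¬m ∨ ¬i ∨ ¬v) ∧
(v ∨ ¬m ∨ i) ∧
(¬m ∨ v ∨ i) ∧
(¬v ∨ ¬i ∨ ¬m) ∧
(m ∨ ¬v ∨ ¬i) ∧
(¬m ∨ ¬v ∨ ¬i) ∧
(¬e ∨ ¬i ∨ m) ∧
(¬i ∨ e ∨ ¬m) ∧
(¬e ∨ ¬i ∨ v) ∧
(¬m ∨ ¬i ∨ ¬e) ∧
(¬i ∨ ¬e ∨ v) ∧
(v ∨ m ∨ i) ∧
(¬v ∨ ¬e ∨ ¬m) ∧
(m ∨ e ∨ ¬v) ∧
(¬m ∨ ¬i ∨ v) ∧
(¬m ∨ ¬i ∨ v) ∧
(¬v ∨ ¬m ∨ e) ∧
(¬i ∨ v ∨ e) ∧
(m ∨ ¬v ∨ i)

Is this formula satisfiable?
No

No, the formula is not satisfiable.

No assignment of truth values to the variables can make all 24 clauses true simultaneously.

The formula is UNSAT (unsatisfiable).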